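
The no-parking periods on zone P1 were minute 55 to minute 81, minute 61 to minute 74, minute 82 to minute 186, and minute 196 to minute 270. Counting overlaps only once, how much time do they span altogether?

204 minutes

Merged: minute 55 to minute 81, minute 82 to minute 186, minute 196 to minute 270.
Lengths: 26 minutes + 104 minutes + 74 minutes = 204 minutes.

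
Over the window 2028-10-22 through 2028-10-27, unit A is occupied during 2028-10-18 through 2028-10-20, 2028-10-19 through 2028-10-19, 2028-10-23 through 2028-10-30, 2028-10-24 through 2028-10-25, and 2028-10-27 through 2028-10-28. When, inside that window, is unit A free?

2028-10-22 through 2028-10-22

Covered (merged): 2028-10-18 through 2028-10-20, 2028-10-23 through 2028-10-30.
Uncovered inside 2028-10-22 through 2028-10-27: 2028-10-22 through 2028-10-22.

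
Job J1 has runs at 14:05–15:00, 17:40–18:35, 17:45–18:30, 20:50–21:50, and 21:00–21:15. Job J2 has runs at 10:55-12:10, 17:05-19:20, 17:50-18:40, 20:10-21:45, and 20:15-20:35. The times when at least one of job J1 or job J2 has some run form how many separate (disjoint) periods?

4

A, merged: 14:05-15:00, 17:40-18:35, 20:50-21:50.
B, merged: 10:55-12:10, 17:05-19:20, 20:10-21:45.
A ∪ B = 10:55-12:10, 14:05-15:00, 17:05-19:20, 20:10-21:50.
That is 4 disjoint pieces.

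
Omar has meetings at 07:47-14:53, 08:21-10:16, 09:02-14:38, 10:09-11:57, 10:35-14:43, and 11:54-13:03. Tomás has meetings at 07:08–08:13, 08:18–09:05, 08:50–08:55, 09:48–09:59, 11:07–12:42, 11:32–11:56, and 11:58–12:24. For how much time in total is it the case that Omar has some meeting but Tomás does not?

Merge the first list: 07:47–14:53.
Merge the second list: 07:08–08:13, 08:18–09:05, 09:48–09:59, 11:07–12:42.
A \ B = 08:13–08:18, 09:05–09:48, 09:59–11:07, 12:42–14:53.
Total: 5 min + 43 min + 1 h 8 min + 2 h 11 min = 4 h 7 min.

4 h 7 min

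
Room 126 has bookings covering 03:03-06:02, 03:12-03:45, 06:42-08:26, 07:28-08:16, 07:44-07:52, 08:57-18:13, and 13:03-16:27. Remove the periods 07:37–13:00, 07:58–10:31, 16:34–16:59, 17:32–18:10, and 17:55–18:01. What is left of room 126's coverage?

03:03–06:02, 06:42–07:37, 13:00–16:34, 16:59–17:32, 18:10–18:13

A, merged: 03:03–06:02, 06:42–08:26, 08:57–18:13.
B, merged: 07:37–13:00, 16:34–16:59, 17:32–18:10.
03:03–06:02: nothing removed.
06:42–08:26 \ B = 06:42–07:37.
08:57–18:13 \ B = 13:00–16:34, 16:59–17:32, 18:10–18:13.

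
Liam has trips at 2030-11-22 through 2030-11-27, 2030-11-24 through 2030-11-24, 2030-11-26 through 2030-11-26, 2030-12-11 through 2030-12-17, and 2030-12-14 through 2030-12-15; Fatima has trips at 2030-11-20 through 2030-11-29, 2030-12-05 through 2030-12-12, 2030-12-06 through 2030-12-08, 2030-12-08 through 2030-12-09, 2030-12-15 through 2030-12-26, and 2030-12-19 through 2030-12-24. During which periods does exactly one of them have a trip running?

2030-11-20 through 2030-11-21, 2030-11-28 through 2030-11-29, 2030-12-05 through 2030-12-10, 2030-12-13 through 2030-12-14, 2030-12-18 through 2030-12-26

Merge the first list: 2030-11-22 through 2030-11-27, 2030-12-11 through 2030-12-17.
Merge the second list: 2030-11-20 through 2030-11-29, 2030-12-05 through 2030-12-12, 2030-12-15 through 2030-12-26.
A but not B: 2030-12-13 through 2030-12-14.
B but not A: 2030-11-20 through 2030-11-21, 2030-11-28 through 2030-11-29, 2030-12-05 through 2030-12-10, 2030-12-18 through 2030-12-26.
Combining gives A △ B.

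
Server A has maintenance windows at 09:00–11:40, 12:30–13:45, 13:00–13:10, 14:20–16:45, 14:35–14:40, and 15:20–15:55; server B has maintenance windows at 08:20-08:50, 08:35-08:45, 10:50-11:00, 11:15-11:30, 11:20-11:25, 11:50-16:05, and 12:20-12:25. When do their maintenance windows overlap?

First set merges to 09:00-11:40, 12:30-13:45, 14:20-16:45.
Second set merges to 08:20-08:50, 10:50-11:00, 11:15-11:30, 11:50-16:05.
09:00-11:40 overlaps B on 10:50-11:00, 11:15-11:30.
12:30-13:45 overlaps B on 12:30-13:45.
14:20-16:45 overlaps B on 14:20-16:05.

10:50-11:00, 11:15-11:30, 12:30-13:45, 14:20-16:05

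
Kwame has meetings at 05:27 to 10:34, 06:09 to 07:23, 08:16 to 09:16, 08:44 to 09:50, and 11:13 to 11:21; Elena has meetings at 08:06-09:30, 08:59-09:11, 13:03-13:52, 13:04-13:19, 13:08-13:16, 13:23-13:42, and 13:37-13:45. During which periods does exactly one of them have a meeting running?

First set merges to 05:27–10:34, 11:13–11:21.
Second set merges to 08:06–09:30, 13:03–13:52.
Only in the first: 05:27–08:06, 09:30–10:34, 11:13–11:21.
Only in the second: 13:03–13:52.
Together these are the periods covered by exactly one.

05:27–08:06, 09:30–10:34, 11:13–11:21, 13:03–13:52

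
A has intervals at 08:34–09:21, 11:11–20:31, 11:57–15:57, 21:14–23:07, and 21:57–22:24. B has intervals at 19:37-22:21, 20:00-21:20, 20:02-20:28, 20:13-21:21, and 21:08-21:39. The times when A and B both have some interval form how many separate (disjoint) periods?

A, merged: 08:34-09:21, 11:11-20:31, 21:14-23:07.
B, merged: 19:37-22:21.
A ∩ B = 19:37-20:31, 21:14-22:21.
That is 2 disjoint pieces.

2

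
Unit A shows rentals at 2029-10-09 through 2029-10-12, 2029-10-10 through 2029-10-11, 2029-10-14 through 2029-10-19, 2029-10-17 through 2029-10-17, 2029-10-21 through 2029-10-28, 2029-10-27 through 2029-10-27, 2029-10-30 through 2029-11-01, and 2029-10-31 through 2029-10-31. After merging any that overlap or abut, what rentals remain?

2029-10-10 through 2029-10-11 overlaps/touches 2029-10-09 through 2029-10-12 → extend to 2029-10-09 through 2029-10-12.
2029-10-14 through 2029-10-19 is disjoint → start new block.
2029-10-17 through 2029-10-17 overlaps/touches 2029-10-14 through 2029-10-19 → extend to 2029-10-14 through 2029-10-19.
2029-10-21 through 2029-10-28 is disjoint → start new block.
2029-10-27 through 2029-10-27 overlaps/touches 2029-10-21 through 2029-10-28 → extend to 2029-10-21 through 2029-10-28.
2029-10-30 through 2029-11-01 is disjoint → start new block.
2029-10-31 through 2029-10-31 overlaps/touches 2029-10-30 through 2029-11-01 → extend to 2029-10-30 through 2029-11-01.

2029-10-09 through 2029-10-12, 2029-10-14 through 2029-10-19, 2029-10-21 through 2029-10-28, 2029-10-30 through 2029-11-01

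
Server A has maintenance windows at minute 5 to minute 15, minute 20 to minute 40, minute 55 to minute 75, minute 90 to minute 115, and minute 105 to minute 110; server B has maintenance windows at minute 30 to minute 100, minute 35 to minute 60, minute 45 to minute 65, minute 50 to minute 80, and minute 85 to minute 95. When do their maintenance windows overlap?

Merge the first list: minute 5 to minute 15, minute 20 to minute 40, minute 55 to minute 75, minute 90 to minute 115.
Merge the second list: minute 30 to minute 100.
minute 5 to minute 15 meets no B interval.
minute 20 to minute 40 ∩ B → minute 30 to minute 40.
minute 55 to minute 75 ∩ B → minute 55 to minute 75.
minute 90 to minute 115 ∩ B → minute 90 to minute 100.

minute 30 to minute 40, minute 55 to minute 75, minute 90 to minute 100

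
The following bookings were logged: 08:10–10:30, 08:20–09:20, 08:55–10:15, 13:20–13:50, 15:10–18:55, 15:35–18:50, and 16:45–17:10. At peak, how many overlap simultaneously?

3

At 08:55, 3 of the intervals are simultaneously active.
No point has more.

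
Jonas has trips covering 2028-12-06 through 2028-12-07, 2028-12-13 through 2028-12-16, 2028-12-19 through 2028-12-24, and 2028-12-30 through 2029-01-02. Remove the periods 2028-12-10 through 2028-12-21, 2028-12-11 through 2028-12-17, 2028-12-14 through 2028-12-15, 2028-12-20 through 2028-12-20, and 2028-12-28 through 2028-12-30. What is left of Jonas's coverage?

2028-12-06 through 2028-12-07, 2028-12-22 through 2028-12-24, 2028-12-31 through 2029-01-02

Merge the second list: 2028-12-10 through 2028-12-21, 2028-12-28 through 2028-12-30.
2028-12-06 through 2028-12-07: nothing removed.
2028-12-13 through 2028-12-16: entirely removed.
2028-12-19 through 2028-12-24 \ B = 2028-12-22 through 2028-12-24.
2028-12-30 through 2029-01-02 \ B = 2028-12-31 through 2029-01-02.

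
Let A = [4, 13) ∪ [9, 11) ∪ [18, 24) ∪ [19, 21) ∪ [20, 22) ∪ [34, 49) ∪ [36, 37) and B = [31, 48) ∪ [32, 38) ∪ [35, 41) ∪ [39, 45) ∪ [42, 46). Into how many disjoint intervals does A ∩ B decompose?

1

A, merged: [4, 13), [18, 24), [34, 49).
B, merged: [31, 48).
A ∩ B = [34, 48).
That is 1 disjoint piece.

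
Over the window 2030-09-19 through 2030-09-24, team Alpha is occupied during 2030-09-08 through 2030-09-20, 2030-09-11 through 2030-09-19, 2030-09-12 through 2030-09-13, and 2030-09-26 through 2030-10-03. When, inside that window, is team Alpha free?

2030-09-21 through 2030-09-24

Covered (merged): 2030-09-08 through 2030-09-20, 2030-09-26 through 2030-10-03.
Complement within 2030-09-19 through 2030-09-24: 2030-09-21 through 2030-09-24.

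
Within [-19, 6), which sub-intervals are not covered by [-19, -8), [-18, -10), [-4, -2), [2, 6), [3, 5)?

Covered (merged): [-19, -8), [-4, -2), [2, 6).
Complement within [-19, 6): [-8, -4), [-2, 2).

[-8, -4) ∪ [-2, 2)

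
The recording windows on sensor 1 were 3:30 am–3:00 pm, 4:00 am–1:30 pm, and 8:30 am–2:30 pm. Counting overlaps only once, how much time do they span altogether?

Merged: 3:30 am–3:00 pm.
Length: 11 h 30 min.

11 h 30 min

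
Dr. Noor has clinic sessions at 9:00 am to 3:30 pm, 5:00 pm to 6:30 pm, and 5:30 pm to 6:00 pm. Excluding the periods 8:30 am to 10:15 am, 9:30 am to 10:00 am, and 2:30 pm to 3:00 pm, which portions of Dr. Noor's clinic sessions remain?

First set merges to 9:00 am–3:30 pm, 5:00 pm–6:30 pm.
Second set merges to 8:30 am–10:15 am, 2:30 pm–3:00 pm.
9:00 am–3:30 pm with B removed leaves 10:15 am–2:30 pm, 3:00 pm–3:30 pm.
5:00 pm–6:30 pm is untouched.

10:15 am–2:30 pm, 3:00 pm–3:30 pm, 5:00 pm–6:30 pm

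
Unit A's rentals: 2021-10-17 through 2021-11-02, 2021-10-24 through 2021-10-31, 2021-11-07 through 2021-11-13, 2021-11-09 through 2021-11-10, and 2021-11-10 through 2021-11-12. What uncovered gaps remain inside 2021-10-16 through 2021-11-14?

2021-10-16 through 2021-10-16, 2021-11-03 through 2021-11-06, 2021-11-14 through 2021-11-14

Covered (merged): 2021-10-17 through 2021-11-02, 2021-11-07 through 2021-11-13.
Uncovered inside 2021-10-16 through 2021-11-14: 2021-10-16 through 2021-10-16, 2021-11-03 through 2021-11-06, 2021-11-14 through 2021-11-14.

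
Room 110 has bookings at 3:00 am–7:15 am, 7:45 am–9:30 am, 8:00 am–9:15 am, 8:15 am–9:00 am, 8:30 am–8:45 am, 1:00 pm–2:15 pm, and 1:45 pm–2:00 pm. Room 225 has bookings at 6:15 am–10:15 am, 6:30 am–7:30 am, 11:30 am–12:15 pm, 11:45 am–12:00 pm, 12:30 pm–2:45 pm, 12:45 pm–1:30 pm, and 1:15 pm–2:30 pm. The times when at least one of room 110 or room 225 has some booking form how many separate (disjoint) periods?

A, merged: 3:00 am–7:15 am, 7:45 am–9:30 am, 1:00 pm–2:15 pm.
B, merged: 6:15 am–10:15 am, 11:30 am–12:15 pm, 12:30 pm–2:45 pm.
A ∪ B = 3:00 am–10:15 am, 11:30 am–12:15 pm, 12:30 pm–2:45 pm.
That is 3 disjoint pieces.

3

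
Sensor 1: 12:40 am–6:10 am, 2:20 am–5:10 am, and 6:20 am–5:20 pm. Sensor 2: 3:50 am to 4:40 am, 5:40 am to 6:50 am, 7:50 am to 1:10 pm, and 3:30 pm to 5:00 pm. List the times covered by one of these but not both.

12:40 am–3:50 am, 4:40 am–5:40 am, 6:10 am–6:20 am, 6:50 am–7:50 am, 1:10 pm–3:30 pm, 5:00 pm–5:20 pm

A, merged: 12:40 am–6:10 am, 6:20 am–5:20 pm.
Only in the first: 12:40 am–3:50 am, 4:40 am–5:40 am, 6:50 am–7:50 am, 1:10 pm–3:30 pm, 5:00 pm–5:20 pm.
Only in the second: 6:10 am–6:20 am.
Together these are the periods covered by exactly one.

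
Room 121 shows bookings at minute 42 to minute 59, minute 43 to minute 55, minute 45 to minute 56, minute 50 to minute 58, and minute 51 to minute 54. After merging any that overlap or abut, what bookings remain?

minute 42 to minute 59

minute 43 to minute 55 overlaps/touches minute 42 to minute 59 → extend to minute 42 to minute 59.
minute 45 to minute 56 overlaps/touches minute 42 to minute 59 → extend to minute 42 to minute 59.
minute 50 to minute 58 overlaps/touches minute 42 to minute 59 → extend to minute 42 to minute 59.
minute 51 to minute 54 overlaps/touches minute 42 to minute 59 → extend to minute 42 to minute 59.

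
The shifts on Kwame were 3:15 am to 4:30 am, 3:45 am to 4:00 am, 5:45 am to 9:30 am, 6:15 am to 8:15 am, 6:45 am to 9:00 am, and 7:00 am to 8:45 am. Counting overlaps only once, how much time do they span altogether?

Merged: 3:15 am–4:30 am, 5:45 am–9:30 am.
Lengths: 1 h 15 min + 3 h 45 min = 5 h.

5 h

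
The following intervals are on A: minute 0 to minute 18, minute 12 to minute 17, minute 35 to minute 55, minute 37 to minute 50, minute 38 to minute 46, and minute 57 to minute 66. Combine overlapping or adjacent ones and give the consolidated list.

minute 0 to minute 18, minute 35 to minute 55, minute 57 to minute 66

minute 12 to minute 17 overlaps/touches minute 0 to minute 18 → extend to minute 0 to minute 18.
minute 35 to minute 55 is disjoint → start new block.
minute 37 to minute 50 overlaps/touches minute 35 to minute 55 → extend to minute 35 to minute 55.
minute 38 to minute 46 overlaps/touches minute 35 to minute 55 → extend to minute 35 to minute 55.
minute 57 to minute 66 is disjoint → start new block.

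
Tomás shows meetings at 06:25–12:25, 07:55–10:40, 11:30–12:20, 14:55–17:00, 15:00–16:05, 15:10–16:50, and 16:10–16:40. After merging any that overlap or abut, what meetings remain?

06:25–12:25, 14:55–17:00

07:55–10:40 overlaps/touches 06:25–12:25 → extend to 06:25–12:25.
11:30–12:20 overlaps/touches 06:25–12:25 → extend to 06:25–12:25.
14:55–17:00 is disjoint → start new block.
15:00–16:05 overlaps/touches 14:55–17:00 → extend to 14:55–17:00.
15:10–16:50 overlaps/touches 14:55–17:00 → extend to 14:55–17:00.
16:10–16:40 overlaps/touches 14:55–17:00 → extend to 14:55–17:00.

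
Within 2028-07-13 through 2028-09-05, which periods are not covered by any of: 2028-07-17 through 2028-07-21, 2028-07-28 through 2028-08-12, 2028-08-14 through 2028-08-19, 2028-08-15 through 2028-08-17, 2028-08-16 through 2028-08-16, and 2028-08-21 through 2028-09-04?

2028-07-13 through 2028-07-16, 2028-07-22 through 2028-07-27, 2028-08-13 through 2028-08-13, 2028-08-20 through 2028-08-20, 2028-09-05 through 2028-09-05

The merged coverage is 2028-07-17 through 2028-07-21, 2028-07-28 through 2028-08-12, 2028-08-14 through 2028-08-19, 2028-08-21 through 2028-09-04.
Gaps within 2028-07-13 through 2028-09-05: 2028-07-13 through 2028-07-16, 2028-07-22 through 2028-07-27, 2028-08-13 through 2028-08-13, 2028-08-20 through 2028-08-20, 2028-09-05 through 2028-09-05.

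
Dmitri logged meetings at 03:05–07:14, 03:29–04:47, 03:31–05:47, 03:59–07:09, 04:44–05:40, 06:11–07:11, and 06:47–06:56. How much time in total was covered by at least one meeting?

Merged: 03:05–07:14.
Length: 4 h 9 min.

4 h 9 min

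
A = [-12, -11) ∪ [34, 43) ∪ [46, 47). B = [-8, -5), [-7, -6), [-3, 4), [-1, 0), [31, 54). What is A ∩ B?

[34, 43) ∪ [46, 47)

B, merged: [-8, -5), [-3, 4), [31, 54).
[-12, -11) falls entirely outside B.
[34, 43) overlaps B on [34, 43).
[46, 47) overlaps B on [46, 47).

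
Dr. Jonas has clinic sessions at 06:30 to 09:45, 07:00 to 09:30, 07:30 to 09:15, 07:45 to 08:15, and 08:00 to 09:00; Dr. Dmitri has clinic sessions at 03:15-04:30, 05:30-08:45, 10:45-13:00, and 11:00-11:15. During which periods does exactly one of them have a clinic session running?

03:15-04:30, 05:30-06:30, 08:45-09:45, 10:45-13:00

A, merged: 06:30-09:45.
B, merged: 03:15-04:30, 05:30-08:45, 10:45-13:00.
A but not B: 08:45-09:45.
B but not A: 03:15-04:30, 05:30-06:30, 10:45-13:00.
Combining gives A △ B.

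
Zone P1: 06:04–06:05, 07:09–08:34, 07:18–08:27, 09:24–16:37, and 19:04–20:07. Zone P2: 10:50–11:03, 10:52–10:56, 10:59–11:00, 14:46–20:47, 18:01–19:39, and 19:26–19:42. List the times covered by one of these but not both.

A, merged: 06:04–06:05, 07:09–08:34, 09:24–16:37, 19:04–20:07.
B, merged: 10:50–11:03, 14:46–20:47.
A \ B = 06:04–06:05, 07:09–08:34, 09:24–10:50, 11:03–14:46.
B \ A = 16:37–19:04, 20:07–20:47.
Union of the two gives the symmetric difference.

06:04–06:05, 07:09–08:34, 09:24–10:50, 11:03–14:46, 16:37–19:04, 20:07–20:47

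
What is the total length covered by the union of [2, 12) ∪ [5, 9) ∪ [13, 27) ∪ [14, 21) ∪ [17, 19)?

24

Merged: [2, 12), [13, 27).
Lengths: 10 + 14 = 24.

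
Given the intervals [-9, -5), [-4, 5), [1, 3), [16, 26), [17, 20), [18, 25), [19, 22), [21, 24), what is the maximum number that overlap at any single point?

Walk the sorted start/end points keeping a running depth.
The depth first hits 4 at 19.

4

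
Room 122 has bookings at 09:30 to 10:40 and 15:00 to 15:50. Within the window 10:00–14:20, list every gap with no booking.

The merged coverage is 09:30–10:40, 15:00–15:50.
Uncovered inside 10:00–14:20: 10:40–14:20.

10:40–14:20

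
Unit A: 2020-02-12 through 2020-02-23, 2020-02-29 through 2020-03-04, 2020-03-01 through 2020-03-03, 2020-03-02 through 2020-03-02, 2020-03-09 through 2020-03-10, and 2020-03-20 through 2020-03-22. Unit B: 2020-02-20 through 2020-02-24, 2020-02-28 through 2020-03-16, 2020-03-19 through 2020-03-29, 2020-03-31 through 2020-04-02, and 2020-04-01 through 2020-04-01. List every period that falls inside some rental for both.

A, merged: 2020-02-12 through 2020-02-23, 2020-02-29 through 2020-03-04, 2020-03-09 through 2020-03-10, 2020-03-20 through 2020-03-22.
B, merged: 2020-02-20 through 2020-02-24, 2020-02-28 through 2020-03-16, 2020-03-19 through 2020-03-29, 2020-03-31 through 2020-04-02.
2020-02-12 through 2020-02-23 meets the second set on 2020-02-20 through 2020-02-23.
2020-02-29 through 2020-03-04 meets the second set on 2020-02-29 through 2020-03-04.
2020-03-09 through 2020-03-10 meets the second set on 2020-03-09 through 2020-03-10.
2020-03-20 through 2020-03-22 meets the second set on 2020-03-20 through 2020-03-22.

2020-02-20 through 2020-02-23, 2020-02-29 through 2020-03-04, 2020-03-09 through 2020-03-10, 2020-03-20 through 2020-03-22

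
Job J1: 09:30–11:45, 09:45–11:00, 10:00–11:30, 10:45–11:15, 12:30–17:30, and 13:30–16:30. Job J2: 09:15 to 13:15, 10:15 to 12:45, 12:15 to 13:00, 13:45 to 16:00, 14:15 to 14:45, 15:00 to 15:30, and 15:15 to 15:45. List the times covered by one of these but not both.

09:15–09:30, 11:45–12:30, 13:15–13:45, 16:00–17:30

First set merges to 09:30–11:45, 12:30–17:30.
Second set merges to 09:15–13:15, 13:45–16:00.
Only in the first: 13:15–13:45, 16:00–17:30.
Only in the second: 09:15–09:30, 11:45–12:30.
Together these are the periods covered by exactly one.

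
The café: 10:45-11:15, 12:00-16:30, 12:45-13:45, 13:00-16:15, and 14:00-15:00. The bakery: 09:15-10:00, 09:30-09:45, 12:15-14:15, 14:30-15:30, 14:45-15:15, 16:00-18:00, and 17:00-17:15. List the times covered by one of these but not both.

09:15–10:00, 10:45–11:15, 12:00–12:15, 14:15–14:30, 15:30–16:00, 16:30–18:00

Merge the first list: 10:45–11:15, 12:00–16:30.
Merge the second list: 09:15–10:00, 12:15–14:15, 14:30–15:30, 16:00–18:00.
A \ B = 10:45–11:15, 12:00–12:15, 14:15–14:30, 15:30–16:00.
B \ A = 09:15–10:00, 16:30–18:00.
Union of the two gives the symmetric difference.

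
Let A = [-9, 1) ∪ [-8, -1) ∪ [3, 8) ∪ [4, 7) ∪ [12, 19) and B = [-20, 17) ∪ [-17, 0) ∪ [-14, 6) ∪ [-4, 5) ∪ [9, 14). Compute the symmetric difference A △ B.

[-20, -9) ∪ [1, 3) ∪ [8, 12) ∪ [17, 19)

A, merged: [-9, 1), [3, 8), [12, 19).
B, merged: [-20, 17).
A \ B = [17, 19).
B \ A = [-20, -9), [1, 3), [8, 12).
Union of the two gives the symmetric difference.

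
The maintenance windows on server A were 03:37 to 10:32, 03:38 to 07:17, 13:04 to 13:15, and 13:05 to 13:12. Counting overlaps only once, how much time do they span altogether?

7 h 6 min

Merged: 03:37–10:32, 13:04–13:15.
Lengths: 6 h 55 min + 11 min = 7 h 6 min.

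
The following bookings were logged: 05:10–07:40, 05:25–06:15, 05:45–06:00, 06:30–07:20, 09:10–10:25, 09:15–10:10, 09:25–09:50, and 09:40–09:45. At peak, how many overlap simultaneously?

At 09:40, 4 of the intervals are simultaneously active.
No point has more.

4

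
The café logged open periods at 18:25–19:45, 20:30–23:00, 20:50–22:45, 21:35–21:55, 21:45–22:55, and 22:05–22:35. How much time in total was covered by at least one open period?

Merged: 18:25-19:45, 20:30-23:00.
Lengths: 1 h 20 min + 2 h 30 min = 3 h 50 min.

3 h 50 min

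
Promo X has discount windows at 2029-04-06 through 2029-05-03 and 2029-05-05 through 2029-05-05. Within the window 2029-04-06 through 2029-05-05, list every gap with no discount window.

2029-05-04 through 2029-05-04

The merged coverage is 2029-04-06 through 2029-05-03, 2029-05-05 through 2029-05-05.
Gaps within 2029-04-06 through 2029-05-05: 2029-05-04 through 2029-05-04.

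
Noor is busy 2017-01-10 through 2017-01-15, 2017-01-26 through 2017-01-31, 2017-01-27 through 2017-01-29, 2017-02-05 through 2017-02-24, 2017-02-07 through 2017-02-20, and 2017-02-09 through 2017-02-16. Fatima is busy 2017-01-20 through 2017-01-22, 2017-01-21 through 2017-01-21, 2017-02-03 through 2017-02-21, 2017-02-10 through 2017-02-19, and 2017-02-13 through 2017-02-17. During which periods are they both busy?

A, merged: 2017-01-10 through 2017-01-15, 2017-01-26 through 2017-01-31, 2017-02-05 through 2017-02-24.
B, merged: 2017-01-20 through 2017-01-22, 2017-02-03 through 2017-02-21.
2017-01-10 through 2017-01-15 falls entirely outside B.
2017-01-26 through 2017-01-31 falls entirely outside B.
2017-02-05 through 2017-02-24 overlaps B on 2017-02-05 through 2017-02-21.

2017-02-05 through 2017-02-21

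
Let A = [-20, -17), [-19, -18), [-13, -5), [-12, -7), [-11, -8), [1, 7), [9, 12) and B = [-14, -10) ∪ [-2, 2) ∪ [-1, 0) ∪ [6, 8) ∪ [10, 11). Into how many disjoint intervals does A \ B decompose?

First set merges to [-20, -17), [-13, -5), [1, 7), [9, 12).
Second set merges to [-14, -10), [-2, 2), [6, 8), [10, 11).
A \ B = [-20, -17), [-10, -5), [2, 6), [9, 10), [11, 12).
That is 5 disjoint pieces.

5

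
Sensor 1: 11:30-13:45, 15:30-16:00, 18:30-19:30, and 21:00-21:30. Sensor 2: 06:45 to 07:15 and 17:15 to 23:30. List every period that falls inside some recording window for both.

11:30-13:45 falls entirely outside B.
15:30-16:00 falls entirely outside B.
18:30-19:30 overlaps B on 18:30-19:30.
21:00-21:30 overlaps B on 21:00-21:30.

18:30-19:30, 21:00-21:30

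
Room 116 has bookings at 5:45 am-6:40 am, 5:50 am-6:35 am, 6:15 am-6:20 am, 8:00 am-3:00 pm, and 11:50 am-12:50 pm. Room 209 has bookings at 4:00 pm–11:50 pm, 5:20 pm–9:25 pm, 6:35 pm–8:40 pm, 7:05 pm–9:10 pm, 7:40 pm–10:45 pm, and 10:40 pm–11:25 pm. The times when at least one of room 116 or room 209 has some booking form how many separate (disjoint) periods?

3

Merge the first list: 5:45 am–6:40 am, 8:00 am–3:00 pm.
Merge the second list: 4:00 pm–11:50 pm.
A ∪ B = 5:45 am–6:40 am, 8:00 am–3:00 pm, 4:00 pm–11:50 pm.
That is 3 disjoint pieces.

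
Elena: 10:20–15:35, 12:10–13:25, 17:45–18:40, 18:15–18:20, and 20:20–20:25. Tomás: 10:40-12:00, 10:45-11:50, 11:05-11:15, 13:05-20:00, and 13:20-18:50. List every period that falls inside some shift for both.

10:40–12:00, 13:05–15:35, 17:45–18:40

Merge the first list: 10:20–15:35, 17:45–18:40, 20:20–20:25.
Merge the second list: 10:40–12:00, 13:05–20:00.
10:20–15:35 ∩ B → 10:40–12:00, 13:05–15:35.
17:45–18:40 ∩ B → 17:45–18:40.
20:20–20:25 meets no B interval.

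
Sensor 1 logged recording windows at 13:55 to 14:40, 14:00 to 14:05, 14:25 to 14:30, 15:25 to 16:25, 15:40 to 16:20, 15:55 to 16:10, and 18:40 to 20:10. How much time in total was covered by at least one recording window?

3 h 15 min

Merged: 13:55–14:40, 15:25–16:25, 18:40–20:10.
Lengths: 45 min + 1 h + 1 h 30 min = 3 h 15 min.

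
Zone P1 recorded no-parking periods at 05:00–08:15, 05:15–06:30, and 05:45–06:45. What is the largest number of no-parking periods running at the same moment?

Sweep endpoints in order; track running count of active intervals.
Peak of 3 reached at 05:45.

3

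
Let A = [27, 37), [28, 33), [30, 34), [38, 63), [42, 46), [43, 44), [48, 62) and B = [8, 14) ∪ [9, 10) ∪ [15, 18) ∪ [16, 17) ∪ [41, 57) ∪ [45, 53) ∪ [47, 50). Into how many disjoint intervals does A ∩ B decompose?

1

A, merged: [27, 37), [38, 63).
B, merged: [8, 14), [15, 18), [41, 57).
A ∩ B = [41, 57).
That is 1 disjoint piece.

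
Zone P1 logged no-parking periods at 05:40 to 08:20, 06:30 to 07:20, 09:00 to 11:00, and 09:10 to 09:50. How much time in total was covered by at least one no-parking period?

4 h 40 min

Merged: 05:40–08:20, 09:00–11:00.
Lengths: 2 h 40 min + 2 h = 4 h 40 min.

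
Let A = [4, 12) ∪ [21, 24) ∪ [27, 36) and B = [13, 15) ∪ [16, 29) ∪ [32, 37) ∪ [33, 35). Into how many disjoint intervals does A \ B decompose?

Second set merges to [13, 15), [16, 29), [32, 37).
A \ B = [4, 12), [29, 32).
That is 2 disjoint pieces.

2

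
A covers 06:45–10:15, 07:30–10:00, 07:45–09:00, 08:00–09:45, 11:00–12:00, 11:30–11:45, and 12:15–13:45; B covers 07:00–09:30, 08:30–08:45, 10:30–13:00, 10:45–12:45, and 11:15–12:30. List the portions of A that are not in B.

Merge the first list: 06:45–10:15, 11:00–12:00, 12:15–13:45.
Merge the second list: 07:00–09:30, 10:30–13:00.
06:45–10:15 with B removed leaves 06:45–07:00, 09:30–10:15.
11:00–12:00 lies entirely inside B → drops out.
12:15–13:45 with B removed leaves 13:00–13:45.

06:45–07:00, 09:30–10:15, 13:00–13:45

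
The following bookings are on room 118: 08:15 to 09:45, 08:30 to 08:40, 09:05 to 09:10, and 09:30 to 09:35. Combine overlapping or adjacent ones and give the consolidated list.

08:15-09:45

08:30-08:40 overlaps/touches 08:15-09:45 → extend to 08:15-09:45.
09:05-09:10 overlaps/touches 08:15-09:45 → extend to 08:15-09:45.
09:30-09:35 overlaps/touches 08:15-09:45 → extend to 08:15-09:45.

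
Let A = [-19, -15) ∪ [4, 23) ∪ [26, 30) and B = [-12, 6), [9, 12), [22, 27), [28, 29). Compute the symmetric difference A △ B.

A \ B = [-19, -15), [6, 9), [12, 22), [27, 28), [29, 30).
B \ A = [-12, 4), [23, 26).
Union of the two gives the symmetric difference.

[-19, -15) ∪ [-12, 4) ∪ [6, 9) ∪ [12, 22) ∪ [23, 26) ∪ [27, 28) ∪ [29, 30)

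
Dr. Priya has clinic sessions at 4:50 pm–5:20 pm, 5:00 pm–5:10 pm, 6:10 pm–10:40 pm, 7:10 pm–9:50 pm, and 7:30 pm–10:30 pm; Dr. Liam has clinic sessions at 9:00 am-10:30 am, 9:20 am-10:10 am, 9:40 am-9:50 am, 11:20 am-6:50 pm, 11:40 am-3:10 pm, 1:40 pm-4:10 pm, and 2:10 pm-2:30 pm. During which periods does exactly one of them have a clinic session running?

9:00 am–10:30 am, 11:20 am–4:50 pm, 5:20 pm–6:10 pm, 6:50 pm–10:40 pm

Merge the first list: 4:50 pm–5:20 pm, 6:10 pm–10:40 pm.
Merge the second list: 9:00 am–10:30 am, 11:20 am–6:50 pm.
A but not B: 6:50 pm–10:40 pm.
B but not A: 9:00 am–10:30 am, 11:20 am–4:50 pm, 5:20 pm–6:10 pm.
Combining gives A △ B.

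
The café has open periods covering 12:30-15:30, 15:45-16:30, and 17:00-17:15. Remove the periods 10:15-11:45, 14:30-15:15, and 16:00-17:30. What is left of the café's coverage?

12:30-14:30, 15:15-15:30, 15:45-16:00

12:30-15:30 with B removed leaves 12:30-14:30, 15:15-15:30.
15:45-16:30 with B removed leaves 15:45-16:00.
17:00-17:15 lies entirely inside B → drops out.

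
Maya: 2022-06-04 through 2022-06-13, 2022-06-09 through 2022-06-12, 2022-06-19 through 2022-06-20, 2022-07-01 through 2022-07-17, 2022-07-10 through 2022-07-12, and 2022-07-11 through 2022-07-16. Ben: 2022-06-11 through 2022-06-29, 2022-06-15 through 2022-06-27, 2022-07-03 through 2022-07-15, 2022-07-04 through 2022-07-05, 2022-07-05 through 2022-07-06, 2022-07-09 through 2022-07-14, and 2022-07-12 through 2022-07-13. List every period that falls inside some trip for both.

Merge the first list: 2022-06-04 through 2022-06-13, 2022-06-19 through 2022-06-20, 2022-07-01 through 2022-07-17.
Merge the second list: 2022-06-11 through 2022-06-29, 2022-07-03 through 2022-07-15.
2022-06-04 through 2022-06-13 overlaps B on 2022-06-11 through 2022-06-13.
2022-06-19 through 2022-06-20 overlaps B on 2022-06-19 through 2022-06-20.
2022-07-01 through 2022-07-17 overlaps B on 2022-07-03 through 2022-07-15.

2022-06-11 through 2022-06-13, 2022-06-19 through 2022-06-20, 2022-07-03 through 2022-07-15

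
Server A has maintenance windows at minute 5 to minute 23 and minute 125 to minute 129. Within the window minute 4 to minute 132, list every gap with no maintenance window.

After merging, the occupied span is minute 5 to minute 23, minute 125 to minute 129.
Gaps within minute 4 to minute 132: minute 4 to minute 5, minute 23 to minute 125, minute 129 to minute 132.

minute 4 to minute 5, minute 23 to minute 125, minute 129 to minute 132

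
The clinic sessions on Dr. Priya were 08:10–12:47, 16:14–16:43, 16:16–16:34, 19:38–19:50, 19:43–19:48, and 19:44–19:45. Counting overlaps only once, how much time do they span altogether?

5 h 18 min

Merged: 08:10–12:47, 16:14–16:43, 19:38–19:50.
Lengths: 4 h 37 min + 29 min + 12 min = 5 h 18 min.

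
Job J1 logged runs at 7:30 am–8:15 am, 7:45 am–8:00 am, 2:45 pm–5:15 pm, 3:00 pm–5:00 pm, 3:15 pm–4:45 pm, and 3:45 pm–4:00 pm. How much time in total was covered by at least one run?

3 h 15 min

Merged: 7:30 am-8:15 am, 2:45 pm-5:15 pm.
Lengths: 45 min + 2 h 30 min = 3 h 15 min.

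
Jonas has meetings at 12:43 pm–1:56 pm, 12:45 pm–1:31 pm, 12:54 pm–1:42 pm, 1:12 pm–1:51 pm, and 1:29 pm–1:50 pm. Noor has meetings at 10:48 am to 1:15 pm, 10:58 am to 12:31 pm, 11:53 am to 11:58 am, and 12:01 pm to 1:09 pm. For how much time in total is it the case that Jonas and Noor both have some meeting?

First set merges to 12:43 pm–1:56 pm.
Second set merges to 10:48 am–1:15 pm.
A ∩ B = 12:43 pm–1:15 pm.
Total: 32 min.

32 min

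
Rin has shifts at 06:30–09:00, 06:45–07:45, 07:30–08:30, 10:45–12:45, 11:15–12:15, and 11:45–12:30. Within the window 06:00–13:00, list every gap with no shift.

The merged coverage is 06:30–09:00, 10:45–12:45.
Complement within 06:00–13:00: 06:00–06:30, 09:00–10:45, 12:45–13:00.

06:00–06:30, 09:00–10:45, 12:45–13:00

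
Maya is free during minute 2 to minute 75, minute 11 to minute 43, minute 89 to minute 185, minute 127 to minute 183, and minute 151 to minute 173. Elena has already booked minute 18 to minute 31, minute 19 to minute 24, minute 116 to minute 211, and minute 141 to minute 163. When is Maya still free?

A, merged: minute 2 to minute 75, minute 89 to minute 185.
B, merged: minute 18 to minute 31, minute 116 to minute 211.
minute 2 to minute 75 minus B → minute 2 to minute 18, minute 31 to minute 75.
minute 89 to minute 185 minus B → minute 89 to minute 116.

minute 2 to minute 18, minute 31 to minute 75, minute 89 to minute 116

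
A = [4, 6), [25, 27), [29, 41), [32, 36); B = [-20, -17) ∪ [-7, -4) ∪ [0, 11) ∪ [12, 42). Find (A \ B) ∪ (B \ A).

Merge the first list: [4, 6), [25, 27), [29, 41).
A but not B: none.
B but not A: [-20, -17), [-7, -4), [0, 4), [6, 11), [12, 25), [27, 29), [41, 42).
Combining gives A △ B.

[-20, -17) ∪ [-7, -4) ∪ [0, 4) ∪ [6, 11) ∪ [12, 25) ∪ [27, 29) ∪ [41, 42)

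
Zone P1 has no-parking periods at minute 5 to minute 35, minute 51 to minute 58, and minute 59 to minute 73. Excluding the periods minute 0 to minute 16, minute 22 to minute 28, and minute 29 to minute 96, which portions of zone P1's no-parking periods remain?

minute 16 to minute 22, minute 28 to minute 29

minute 5 to minute 35 \ B = minute 16 to minute 22, minute 28 to minute 29.
minute 51 to minute 58: entirely removed.
minute 59 to minute 73: entirely removed.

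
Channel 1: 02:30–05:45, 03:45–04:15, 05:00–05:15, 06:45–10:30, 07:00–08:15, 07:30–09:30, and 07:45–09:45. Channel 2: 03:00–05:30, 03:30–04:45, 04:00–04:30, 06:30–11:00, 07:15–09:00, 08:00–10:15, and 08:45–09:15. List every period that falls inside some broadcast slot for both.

03:00-05:30, 06:45-10:30

A, merged: 02:30-05:45, 06:45-10:30.
B, merged: 03:00-05:30, 06:30-11:00.
02:30-05:45 ∩ B → 03:00-05:30.
06:45-10:30 ∩ B → 06:45-10:30.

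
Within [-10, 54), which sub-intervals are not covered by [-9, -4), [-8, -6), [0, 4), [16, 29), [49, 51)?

[-10, -9) ∪ [-4, 0) ∪ [4, 16) ∪ [29, 49) ∪ [51, 54)

The merged coverage is [-9, -4), [0, 4), [16, 29), [49, 51).
Complement within [-10, 54): [-10, -9), [-4, 0), [4, 16), [29, 49), [51, 54).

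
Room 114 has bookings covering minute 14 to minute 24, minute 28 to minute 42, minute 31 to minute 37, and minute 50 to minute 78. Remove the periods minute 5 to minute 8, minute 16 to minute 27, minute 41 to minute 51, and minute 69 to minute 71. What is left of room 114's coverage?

minute 14 to minute 16, minute 28 to minute 41, minute 51 to minute 69, minute 71 to minute 78

A, merged: minute 14 to minute 24, minute 28 to minute 42, minute 50 to minute 78.
minute 14 to minute 24 with B removed leaves minute 14 to minute 16.
minute 28 to minute 42 with B removed leaves minute 28 to minute 41.
minute 50 to minute 78 with B removed leaves minute 51 to minute 69, minute 71 to minute 78.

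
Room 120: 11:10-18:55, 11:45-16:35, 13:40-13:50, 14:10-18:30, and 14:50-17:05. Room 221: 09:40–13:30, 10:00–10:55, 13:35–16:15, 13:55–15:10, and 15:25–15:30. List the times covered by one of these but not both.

09:40-11:10, 13:30-13:35, 16:15-18:55

Merge the first list: 11:10-18:55.
Merge the second list: 09:40-13:30, 13:35-16:15.
Only in the first: 13:30-13:35, 16:15-18:55.
Only in the second: 09:40-11:10.
Together these are the periods covered by exactly one.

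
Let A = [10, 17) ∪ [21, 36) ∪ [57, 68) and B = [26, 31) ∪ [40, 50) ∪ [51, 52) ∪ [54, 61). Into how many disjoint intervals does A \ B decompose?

A \ B = [10, 17), [21, 26), [31, 36), [61, 68).
That is 4 disjoint pieces.

4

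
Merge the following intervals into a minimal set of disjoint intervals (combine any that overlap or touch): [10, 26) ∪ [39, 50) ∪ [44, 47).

[39, 50) is disjoint → start new block.
[44, 47) overlaps/touches [39, 50) → extend to [39, 50).

[10, 26) ∪ [39, 50)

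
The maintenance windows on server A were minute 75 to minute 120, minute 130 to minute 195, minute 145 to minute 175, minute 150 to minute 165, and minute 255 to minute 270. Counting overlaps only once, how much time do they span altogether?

125 minutes

Merged: minute 75 to minute 120, minute 130 to minute 195, minute 255 to minute 270.
Lengths: 45 minutes + 65 minutes + 15 minutes = 125 minutes.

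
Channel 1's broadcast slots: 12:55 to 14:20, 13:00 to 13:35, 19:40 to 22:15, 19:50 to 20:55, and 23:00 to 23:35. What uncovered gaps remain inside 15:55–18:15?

15:55–18:15

The merged coverage is 12:55–14:20, 19:40–22:15, 23:00–23:35.
Uncovered inside 15:55–18:15: 15:55–18:15.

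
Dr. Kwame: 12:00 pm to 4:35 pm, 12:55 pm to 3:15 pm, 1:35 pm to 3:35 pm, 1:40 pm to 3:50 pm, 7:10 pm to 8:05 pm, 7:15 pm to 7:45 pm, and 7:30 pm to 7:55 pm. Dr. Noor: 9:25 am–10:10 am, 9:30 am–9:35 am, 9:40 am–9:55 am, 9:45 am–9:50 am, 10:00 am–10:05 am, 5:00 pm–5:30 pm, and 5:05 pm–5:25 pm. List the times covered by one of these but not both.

9:25 am-10:10 am, 12:00 pm-4:35 pm, 5:00 pm-5:30 pm, 7:10 pm-8:05 pm

A, merged: 12:00 pm-4:35 pm, 7:10 pm-8:05 pm.
B, merged: 9:25 am-10:10 am, 5:00 pm-5:30 pm.
Only in the first: 12:00 pm-4:35 pm, 7:10 pm-8:05 pm.
Only in the second: 9:25 am-10:10 am, 5:00 pm-5:30 pm.
Together these are the periods covered by exactly one.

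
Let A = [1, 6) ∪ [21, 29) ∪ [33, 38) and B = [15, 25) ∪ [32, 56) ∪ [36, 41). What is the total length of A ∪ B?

Merge the second list: [15, 25), [32, 56).
A ∪ B = [1, 6), [15, 29), [32, 56).
Total: 5 + 14 + 24 = 43.

43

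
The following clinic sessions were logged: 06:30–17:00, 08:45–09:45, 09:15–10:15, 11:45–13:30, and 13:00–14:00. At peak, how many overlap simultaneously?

At 09:15, 3 of the intervals are simultaneously active.
No point has more.

3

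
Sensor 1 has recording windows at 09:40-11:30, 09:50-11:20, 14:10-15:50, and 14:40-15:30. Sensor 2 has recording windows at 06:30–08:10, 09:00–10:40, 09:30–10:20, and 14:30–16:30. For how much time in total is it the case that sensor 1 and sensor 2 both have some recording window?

Merge the first list: 09:40-11:30, 14:10-15:50.
Merge the second list: 06:30-08:10, 09:00-10:40, 14:30-16:30.
A ∩ B = 09:40-10:40, 14:30-15:50.
Total: 1 h + 1 h 20 min = 2 h 20 min.

2 h 20 min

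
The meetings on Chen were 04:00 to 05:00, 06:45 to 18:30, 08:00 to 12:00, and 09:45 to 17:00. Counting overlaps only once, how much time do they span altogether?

Merged: 04:00–05:00, 06:45–18:30.
Lengths: 1 h + 11 h 45 min = 12 h 45 min.

12 h 45 min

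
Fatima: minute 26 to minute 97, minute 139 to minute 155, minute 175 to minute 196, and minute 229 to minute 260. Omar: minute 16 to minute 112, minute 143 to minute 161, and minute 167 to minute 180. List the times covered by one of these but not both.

A but not B: minute 139 to minute 143, minute 180 to minute 196, minute 229 to minute 260.
B but not A: minute 16 to minute 26, minute 97 to minute 112, minute 155 to minute 161, minute 167 to minute 175.
Combining gives A △ B.

minute 16 to minute 26, minute 97 to minute 112, minute 139 to minute 143, minute 155 to minute 161, minute 167 to minute 175, minute 180 to minute 196, minute 229 to minute 260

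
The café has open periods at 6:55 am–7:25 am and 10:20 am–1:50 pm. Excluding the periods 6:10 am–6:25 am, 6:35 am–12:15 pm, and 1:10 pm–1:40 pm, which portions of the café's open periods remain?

12:15 pm-1:10 pm, 1:40 pm-1:50 pm

6:55 am-7:25 am: entirely removed.
10:20 am-1:50 pm \ B = 12:15 pm-1:10 pm, 1:40 pm-1:50 pm.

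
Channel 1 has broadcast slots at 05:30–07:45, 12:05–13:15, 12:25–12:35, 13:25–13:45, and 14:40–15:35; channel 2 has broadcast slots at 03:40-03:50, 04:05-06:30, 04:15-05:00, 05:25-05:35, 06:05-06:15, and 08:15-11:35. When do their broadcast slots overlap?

05:30–06:30

First set merges to 05:30–07:45, 12:05–13:15, 13:25–13:45, 14:40–15:35.
Second set merges to 03:40–03:50, 04:05–06:30, 08:15–11:35.
05:30–07:45 overlaps B on 05:30–06:30.
12:05–13:15 falls entirely outside B.
13:25–13:45 falls entirely outside B.
14:40–15:35 falls entirely outside B.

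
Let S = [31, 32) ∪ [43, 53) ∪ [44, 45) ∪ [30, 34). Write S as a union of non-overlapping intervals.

[30, 34) ∪ [43, 53)

Sort by start: [30, 34), [31, 32), [43, 53), [44, 45).
[31, 32) overlaps/touches [30, 34) → extend to [30, 34).
[43, 53) is disjoint → start new block.
[44, 45) overlaps/touches [43, 53) → extend to [43, 53).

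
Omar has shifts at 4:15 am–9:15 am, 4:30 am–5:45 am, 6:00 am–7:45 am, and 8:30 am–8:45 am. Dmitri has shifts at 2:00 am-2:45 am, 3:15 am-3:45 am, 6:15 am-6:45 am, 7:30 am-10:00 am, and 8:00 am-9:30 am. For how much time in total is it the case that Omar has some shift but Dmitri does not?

2 h 45 min

Merge the first list: 4:15 am–9:15 am.
Merge the second list: 2:00 am–2:45 am, 3:15 am–3:45 am, 6:15 am–6:45 am, 7:30 am–10:00 am.
A \ B = 4:15 am–6:15 am, 6:45 am–7:30 am.
Total: 2 h + 45 min = 2 h 45 min.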